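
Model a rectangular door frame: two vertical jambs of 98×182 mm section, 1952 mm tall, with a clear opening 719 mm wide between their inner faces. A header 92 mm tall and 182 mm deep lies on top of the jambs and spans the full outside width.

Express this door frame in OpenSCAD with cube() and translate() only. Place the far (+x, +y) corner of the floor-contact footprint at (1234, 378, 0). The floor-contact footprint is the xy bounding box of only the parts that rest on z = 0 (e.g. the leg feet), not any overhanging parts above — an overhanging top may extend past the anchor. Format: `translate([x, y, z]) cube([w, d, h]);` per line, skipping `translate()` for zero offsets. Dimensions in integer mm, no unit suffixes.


translate([319, 196, 0]) cube([98, 182, 1952]);
translate([1136, 196, 0]) cube([98, 182, 1952]);
translate([319, 196, 1952]) cube([915, 182, 92]);


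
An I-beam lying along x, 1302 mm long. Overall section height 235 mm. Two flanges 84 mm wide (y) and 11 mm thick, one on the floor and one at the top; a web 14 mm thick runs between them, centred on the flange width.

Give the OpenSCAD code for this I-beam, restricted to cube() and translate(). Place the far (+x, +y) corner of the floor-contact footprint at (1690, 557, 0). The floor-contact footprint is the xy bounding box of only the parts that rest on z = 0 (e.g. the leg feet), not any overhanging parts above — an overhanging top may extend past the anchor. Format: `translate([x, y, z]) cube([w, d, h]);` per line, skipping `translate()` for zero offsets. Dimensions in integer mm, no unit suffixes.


translate([388, 473, 0]) cube([1302, 84, 11]);
translate([388, 508, 11]) cube([1302, 14, 213]);
translate([388, 473, 224]) cube([1302, 84, 11]);


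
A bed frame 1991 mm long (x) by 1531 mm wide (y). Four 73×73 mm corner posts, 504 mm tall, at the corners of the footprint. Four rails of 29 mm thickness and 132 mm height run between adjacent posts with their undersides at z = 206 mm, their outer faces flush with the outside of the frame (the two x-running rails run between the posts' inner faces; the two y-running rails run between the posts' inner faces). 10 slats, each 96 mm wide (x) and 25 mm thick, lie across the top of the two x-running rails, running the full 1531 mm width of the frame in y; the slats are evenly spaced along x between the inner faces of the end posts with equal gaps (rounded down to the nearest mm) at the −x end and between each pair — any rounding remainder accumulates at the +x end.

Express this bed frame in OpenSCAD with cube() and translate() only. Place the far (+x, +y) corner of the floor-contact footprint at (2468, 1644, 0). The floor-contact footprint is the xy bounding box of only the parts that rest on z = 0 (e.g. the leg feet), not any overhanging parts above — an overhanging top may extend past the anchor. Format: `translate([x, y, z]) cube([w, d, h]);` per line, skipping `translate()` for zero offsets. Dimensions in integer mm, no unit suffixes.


// slat z = rail_z + rail_h = 206 + 132 = 338
// slat gap = ⌊(1845 − 10·96) / 11⌋ = 80
translate([477, 113, 0]) cube([73, 73, 504]);
translate([477, 1571, 0]) cube([73, 73, 504]);
translate([2395, 113, 0]) cube([73, 73, 504]);
translate([2395, 1571, 0]) cube([73, 73, 504]);
translate([550, 113, 206]) cube([1845, 29, 132]);
translate([550, 1615, 206]) cube([1845, 29, 132]);
translate([477, 186, 206]) cube([29, 1385, 132]);
translate([2439, 186, 206]) cube([29, 1385, 132]);
translate([630, 113, 338]) cube([96, 1531, 25]);
translate([806, 113, 338]) cube([96, 1531, 25]);
translate([982, 113, 338]) cube([96, 1531, 25]);
translate([1158, 113, 338]) cube([96, 1531, 25]);
translate([1334, 113, 338]) cube([96, 1531, 25]);
translate([1510, 113, 338]) cube([96, 1531, 25]);
translate([1686, 113, 338]) cube([96, 1531, 25]);
translate([1862, 113, 338]) cube([96, 1531, 25]);
translate([2038, 113, 338]) cube([96, 1531, 25]);
translate([2214, 113, 338]) cube([96, 1531, 25]);


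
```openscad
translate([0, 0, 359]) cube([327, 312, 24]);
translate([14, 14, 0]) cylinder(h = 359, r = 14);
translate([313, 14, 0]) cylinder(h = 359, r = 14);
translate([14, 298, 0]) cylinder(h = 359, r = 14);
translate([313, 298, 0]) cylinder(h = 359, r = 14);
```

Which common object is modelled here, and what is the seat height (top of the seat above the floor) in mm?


A stool. The seat height is 383 mm.

A 327×312×24 slab at z = 359 on four corner cylinders — a stool. The seat top is 359 + 24 = 383 mm.


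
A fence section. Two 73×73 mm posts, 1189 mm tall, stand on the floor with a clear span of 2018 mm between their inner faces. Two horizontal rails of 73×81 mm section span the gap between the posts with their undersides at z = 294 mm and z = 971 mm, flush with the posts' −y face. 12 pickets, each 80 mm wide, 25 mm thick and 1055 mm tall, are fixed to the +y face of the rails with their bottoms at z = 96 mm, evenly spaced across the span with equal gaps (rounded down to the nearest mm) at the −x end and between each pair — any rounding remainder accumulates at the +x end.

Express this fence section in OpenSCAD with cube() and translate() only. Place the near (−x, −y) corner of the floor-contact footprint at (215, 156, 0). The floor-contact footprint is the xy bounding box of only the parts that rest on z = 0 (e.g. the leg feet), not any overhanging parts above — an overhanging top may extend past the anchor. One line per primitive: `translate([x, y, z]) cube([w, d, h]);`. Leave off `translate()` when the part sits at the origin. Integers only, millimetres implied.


translate([215, 156, 0]) cube([73, 73, 1189]);
translate([2306, 156, 0]) cube([73, 73, 1189]);
translate([288, 156, 294]) cube([2018, 73, 81]);
translate([288, 156, 971]) cube([2018, 73, 81]);
translate([369, 229, 96]) cube([80, 25, 1055]);
translate([530, 229, 96]) cube([80, 25, 1055]);
translate([691, 229, 96]) cube([80, 25, 1055]);
translate([852, 229, 96]) cube([80, 25, 1055]);
translate([1013, 229, 96]) cube([80, 25, 1055]);
translate([1174, 229, 96]) cube([80, 25, 1055]);
translate([1335, 229, 96]) cube([80, 25, 1055]);
translate([1496, 229, 96]) cube([80, 25, 1055]);
translate([1657, 229, 96]) cube([80, 25, 1055]);
translate([1818, 229, 96]) cube([80, 25, 1055]);
translate([1979, 229, 96]) cube([80, 25, 1055]);
translate([2140, 229, 96]) cube([80, 25, 1055]);


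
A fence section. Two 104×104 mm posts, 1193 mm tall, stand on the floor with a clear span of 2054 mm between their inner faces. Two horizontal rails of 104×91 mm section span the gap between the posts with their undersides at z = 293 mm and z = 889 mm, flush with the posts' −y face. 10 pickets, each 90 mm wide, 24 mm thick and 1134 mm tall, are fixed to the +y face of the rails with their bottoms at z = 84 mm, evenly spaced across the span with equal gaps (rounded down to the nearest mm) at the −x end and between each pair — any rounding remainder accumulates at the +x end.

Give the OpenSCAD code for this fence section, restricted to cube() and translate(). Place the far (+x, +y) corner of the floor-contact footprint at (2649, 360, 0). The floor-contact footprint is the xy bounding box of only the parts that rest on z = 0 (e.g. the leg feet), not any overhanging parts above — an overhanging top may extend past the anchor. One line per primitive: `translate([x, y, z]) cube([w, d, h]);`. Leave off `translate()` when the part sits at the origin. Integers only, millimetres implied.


translate([387, 256, 0]) cube([104, 104, 1193]);
translate([2545, 256, 0]) cube([104, 104, 1193]);
translate([491, 256, 293]) cube([2054, 104, 91]);
translate([491, 256, 889]) cube([2054, 104, 91]);
translate([595, 360, 84]) cube([90, 24, 1134]);
translate([789, 360, 84]) cube([90, 24, 1134]);
translate([983, 360, 84]) cube([90, 24, 1134]);
translate([1177, 360, 84]) cube([90, 24, 1134]);
translate([1371, 360, 84]) cube([90, 24, 1134]);
translate([1565, 360, 84]) cube([90, 24, 1134]);
translate([1759, 360, 84]) cube([90, 24, 1134]);
translate([1953, 360, 84]) cube([90, 24, 1134]);
translate([2147, 360, 84]) cube([90, 24, 1134]);
translate([2341, 360, 84]) cube([90, 24, 1134]);


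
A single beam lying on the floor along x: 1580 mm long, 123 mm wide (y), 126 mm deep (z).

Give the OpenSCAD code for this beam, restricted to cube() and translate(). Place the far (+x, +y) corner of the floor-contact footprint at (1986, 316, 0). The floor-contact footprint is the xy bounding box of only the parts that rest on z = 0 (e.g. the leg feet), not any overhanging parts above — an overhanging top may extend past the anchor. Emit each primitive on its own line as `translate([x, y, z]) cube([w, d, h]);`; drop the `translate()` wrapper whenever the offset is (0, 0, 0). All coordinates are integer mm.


translate([406, 193, 0]) cube([1580, 123, 126]);


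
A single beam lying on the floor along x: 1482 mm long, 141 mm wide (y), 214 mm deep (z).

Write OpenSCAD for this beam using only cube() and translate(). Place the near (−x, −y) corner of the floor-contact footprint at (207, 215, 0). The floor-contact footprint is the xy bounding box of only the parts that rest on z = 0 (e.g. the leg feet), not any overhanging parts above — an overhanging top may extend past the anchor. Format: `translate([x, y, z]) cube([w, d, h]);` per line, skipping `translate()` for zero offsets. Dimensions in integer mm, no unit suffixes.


translate([207, 215, 0]) cube([1482, 141, 214]);


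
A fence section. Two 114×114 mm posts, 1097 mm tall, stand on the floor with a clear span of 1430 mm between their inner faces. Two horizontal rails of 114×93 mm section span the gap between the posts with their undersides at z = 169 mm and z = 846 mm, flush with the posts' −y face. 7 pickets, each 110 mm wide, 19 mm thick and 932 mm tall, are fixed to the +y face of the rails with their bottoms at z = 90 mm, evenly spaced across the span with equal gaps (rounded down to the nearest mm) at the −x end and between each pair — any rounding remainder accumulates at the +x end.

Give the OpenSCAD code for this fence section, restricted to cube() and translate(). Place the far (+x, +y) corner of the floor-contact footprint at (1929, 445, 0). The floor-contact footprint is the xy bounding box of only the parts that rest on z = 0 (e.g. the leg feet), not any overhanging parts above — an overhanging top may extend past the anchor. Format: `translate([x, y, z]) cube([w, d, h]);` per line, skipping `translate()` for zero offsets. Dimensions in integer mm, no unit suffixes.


translate([271, 331, 0]) cube([114, 114, 1097]);
translate([1815, 331, 0]) cube([114, 114, 1097]);
translate([385, 331, 169]) cube([1430, 114, 93]);
translate([385, 331, 846]) cube([1430, 114, 93]);
translate([467, 445, 90]) cube([110, 19, 932]);
translate([659, 445, 90]) cube([110, 19, 932]);
translate([851, 445, 90]) cube([110, 19, 932]);
translate([1043, 445, 90]) cube([110, 19, 932]);
translate([1235, 445, 90]) cube([110, 19, 932]);
translate([1427, 445, 90]) cube([110, 19, 932]);
translate([1619, 445, 90]) cube([110, 19, 932]);


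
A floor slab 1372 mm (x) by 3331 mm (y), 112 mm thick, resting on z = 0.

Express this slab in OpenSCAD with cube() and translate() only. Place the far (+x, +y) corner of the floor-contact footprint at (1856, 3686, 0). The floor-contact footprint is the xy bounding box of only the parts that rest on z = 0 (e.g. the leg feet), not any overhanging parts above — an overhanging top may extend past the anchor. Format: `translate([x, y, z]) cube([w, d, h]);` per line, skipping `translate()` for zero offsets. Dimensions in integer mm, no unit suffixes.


translate([484, 355, 0]) cube([1372, 3331, 112]);


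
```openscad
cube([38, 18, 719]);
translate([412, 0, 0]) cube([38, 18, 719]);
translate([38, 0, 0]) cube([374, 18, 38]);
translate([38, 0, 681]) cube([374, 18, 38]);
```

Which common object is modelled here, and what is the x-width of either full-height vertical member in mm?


A picture frame. The border width is 38 mm.

Four thin pieces enclosing a rectangular opening — a picture frame. The two full-height stiles are 719 mm tall; the top rail sits at z = 681 and is 38 mm tall, so the border above the opening is 719 − 681 = 38 mm, matching the stile x-width.


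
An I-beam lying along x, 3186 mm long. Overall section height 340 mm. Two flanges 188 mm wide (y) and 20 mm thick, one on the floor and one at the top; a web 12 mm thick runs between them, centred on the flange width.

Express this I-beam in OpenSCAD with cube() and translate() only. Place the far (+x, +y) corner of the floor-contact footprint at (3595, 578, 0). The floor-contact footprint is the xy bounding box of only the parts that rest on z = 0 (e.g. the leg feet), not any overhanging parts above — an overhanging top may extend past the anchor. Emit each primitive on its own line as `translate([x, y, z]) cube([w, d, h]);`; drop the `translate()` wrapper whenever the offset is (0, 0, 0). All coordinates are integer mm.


translate([409, 390, 0]) cube([3186, 188, 20]);
translate([409, 478, 20]) cube([3186, 12, 300]);
translate([409, 390, 320]) cube([3186, 188, 20]);


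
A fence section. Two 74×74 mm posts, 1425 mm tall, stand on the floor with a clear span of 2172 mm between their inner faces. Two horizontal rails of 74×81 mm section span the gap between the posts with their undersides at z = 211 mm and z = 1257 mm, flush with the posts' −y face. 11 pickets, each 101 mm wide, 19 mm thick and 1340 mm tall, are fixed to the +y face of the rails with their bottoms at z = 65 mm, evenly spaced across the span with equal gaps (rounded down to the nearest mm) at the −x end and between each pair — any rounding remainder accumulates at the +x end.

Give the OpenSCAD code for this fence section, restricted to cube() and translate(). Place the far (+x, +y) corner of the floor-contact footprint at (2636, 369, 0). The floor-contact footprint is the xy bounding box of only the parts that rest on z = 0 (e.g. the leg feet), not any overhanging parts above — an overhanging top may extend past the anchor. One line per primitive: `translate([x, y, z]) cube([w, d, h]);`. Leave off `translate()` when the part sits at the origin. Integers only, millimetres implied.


translate([316, 295, 0]) cube([74, 74, 1425]);
translate([2562, 295, 0]) cube([74, 74, 1425]);
translate([390, 295, 211]) cube([2172, 74, 81]);
translate([390, 295, 1257]) cube([2172, 74, 81]);
translate([478, 369, 65]) cube([101, 19, 1340]);
translate([667, 369, 65]) cube([101, 19, 1340]);
translate([856, 369, 65]) cube([101, 19, 1340]);
translate([1045, 369, 65]) cube([101, 19, 1340]);
translate([1234, 369, 65]) cube([101, 19, 1340]);
translate([1423, 369, 65]) cube([101, 19, 1340]);
translate([1612, 369, 65]) cube([101, 19, 1340]);
translate([1801, 369, 65]) cube([101, 19, 1340]);
translate([1990, 369, 65]) cube([101, 19, 1340]);
translate([2179, 369, 65]) cube([101, 19, 1340]);
translate([2368, 369, 65]) cube([101, 19, 1340]);


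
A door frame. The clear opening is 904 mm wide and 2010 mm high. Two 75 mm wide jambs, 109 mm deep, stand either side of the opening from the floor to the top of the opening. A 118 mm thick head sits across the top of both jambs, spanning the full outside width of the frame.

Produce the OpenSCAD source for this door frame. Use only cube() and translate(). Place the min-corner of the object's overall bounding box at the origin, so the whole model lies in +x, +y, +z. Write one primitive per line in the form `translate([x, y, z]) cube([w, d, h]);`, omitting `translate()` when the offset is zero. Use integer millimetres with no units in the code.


cube([75, 109, 2010]);
translate([979, 0, 0]) cube([75, 109, 2010]);
translate([0, 0, 2010]) cube([1054, 109, 118]);


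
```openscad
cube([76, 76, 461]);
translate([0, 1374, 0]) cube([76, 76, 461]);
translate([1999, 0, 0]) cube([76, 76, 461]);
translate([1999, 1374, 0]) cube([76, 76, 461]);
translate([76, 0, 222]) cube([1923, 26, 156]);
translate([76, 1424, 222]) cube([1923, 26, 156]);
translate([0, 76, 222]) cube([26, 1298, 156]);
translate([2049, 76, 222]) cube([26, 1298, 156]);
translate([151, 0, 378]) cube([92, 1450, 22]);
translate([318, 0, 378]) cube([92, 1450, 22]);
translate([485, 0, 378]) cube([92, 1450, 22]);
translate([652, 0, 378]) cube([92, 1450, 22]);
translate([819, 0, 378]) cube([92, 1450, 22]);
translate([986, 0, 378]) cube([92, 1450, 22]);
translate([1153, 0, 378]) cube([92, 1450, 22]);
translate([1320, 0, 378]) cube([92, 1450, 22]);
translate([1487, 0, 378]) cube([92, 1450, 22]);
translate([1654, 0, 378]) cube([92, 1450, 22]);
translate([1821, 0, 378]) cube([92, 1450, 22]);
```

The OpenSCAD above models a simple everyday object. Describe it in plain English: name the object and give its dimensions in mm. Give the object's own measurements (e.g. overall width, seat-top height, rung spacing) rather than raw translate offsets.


A bed frame 2075 mm long (x) by 1450 mm wide (y). Four 76×76 mm corner posts, 461 mm tall, at the corners of the footprint. Four rails of 26 mm thickness and 156 mm height run between adjacent posts with their undersides at z = 222 mm, their outer faces flush with the outside of the frame (the two x-running rails run between the posts' inner faces; the two y-running rails run between the posts' inner faces). 11 slats, each 92 mm wide (x) and 22 mm thick, lie across the top of the two x-running rails, running the full 1450 mm width of the frame in y; along x they sit between the end posts with a 75 mm gap after the −x posts and between neighbouring slats, leaving 86 mm before the +x posts.


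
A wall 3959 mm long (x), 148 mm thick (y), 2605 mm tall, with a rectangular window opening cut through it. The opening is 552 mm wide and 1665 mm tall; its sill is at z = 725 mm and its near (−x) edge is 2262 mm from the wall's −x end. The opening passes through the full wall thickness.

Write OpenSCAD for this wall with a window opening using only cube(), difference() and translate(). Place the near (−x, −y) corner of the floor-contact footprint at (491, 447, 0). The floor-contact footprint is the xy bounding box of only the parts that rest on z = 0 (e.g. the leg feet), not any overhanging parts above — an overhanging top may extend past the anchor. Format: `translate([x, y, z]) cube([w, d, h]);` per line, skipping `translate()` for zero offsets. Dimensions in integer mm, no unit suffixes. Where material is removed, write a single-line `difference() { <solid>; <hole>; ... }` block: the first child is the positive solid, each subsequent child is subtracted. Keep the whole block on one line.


difference() { translate([491, 447, 0]) cube([3959, 148, 2605]); translate([2753, 447, 725]) cube([552, 148, 1665]); }


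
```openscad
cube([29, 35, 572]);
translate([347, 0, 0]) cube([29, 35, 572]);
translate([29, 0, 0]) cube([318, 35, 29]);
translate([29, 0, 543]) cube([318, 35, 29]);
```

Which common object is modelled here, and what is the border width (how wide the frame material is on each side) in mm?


A picture frame. The border width is 29 mm.

Four thin pieces enclosing a rectangular opening — a picture frame. The two full-height stiles are 572 mm tall; the top rail sits at z = 543 and is 29 mm tall, so the border above the opening is 572 − 543 = 29 mm, matching the stile x-width.


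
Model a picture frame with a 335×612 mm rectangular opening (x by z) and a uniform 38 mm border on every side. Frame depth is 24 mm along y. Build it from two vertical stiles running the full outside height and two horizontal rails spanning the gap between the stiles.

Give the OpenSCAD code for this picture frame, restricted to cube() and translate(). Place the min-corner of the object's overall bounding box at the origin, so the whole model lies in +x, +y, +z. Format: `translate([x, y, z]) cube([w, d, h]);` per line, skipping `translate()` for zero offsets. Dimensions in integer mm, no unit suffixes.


cube([38, 24, 688]);
translate([373, 0, 0]) cube([38, 24, 688]);
translate([38, 0, 0]) cube([335, 24, 38]);
translate([38, 0, 650]) cube([335, 24, 38]);


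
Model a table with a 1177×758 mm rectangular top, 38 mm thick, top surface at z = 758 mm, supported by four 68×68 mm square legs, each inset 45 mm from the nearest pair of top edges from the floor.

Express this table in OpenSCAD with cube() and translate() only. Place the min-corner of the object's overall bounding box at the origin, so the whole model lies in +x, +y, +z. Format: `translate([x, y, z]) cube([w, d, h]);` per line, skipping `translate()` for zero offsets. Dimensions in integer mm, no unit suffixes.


translate([0, 0, 720]) cube([1177, 758, 38]);
translate([45, 45, 0]) cube([68, 68, 720]);
translate([1064, 45, 0]) cube([68, 68, 720]);
translate([45, 645, 0]) cube([68, 68, 720]);
translate([1064, 645, 0]) cube([68, 68, 720]);


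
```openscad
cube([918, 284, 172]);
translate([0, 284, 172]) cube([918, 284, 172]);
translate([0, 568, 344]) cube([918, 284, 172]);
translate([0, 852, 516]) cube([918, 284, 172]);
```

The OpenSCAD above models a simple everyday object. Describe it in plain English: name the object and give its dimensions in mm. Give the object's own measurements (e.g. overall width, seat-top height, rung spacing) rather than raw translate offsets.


A straight staircase of 4 solid steps. Each step is 918 mm wide (x), 284 mm deep (y, the going) and 172 mm tall (the rise). The first step rests on the floor; each subsequent step sits one going further in +y and one rise higher in +z, directly behind and above the previous step with no overlap.


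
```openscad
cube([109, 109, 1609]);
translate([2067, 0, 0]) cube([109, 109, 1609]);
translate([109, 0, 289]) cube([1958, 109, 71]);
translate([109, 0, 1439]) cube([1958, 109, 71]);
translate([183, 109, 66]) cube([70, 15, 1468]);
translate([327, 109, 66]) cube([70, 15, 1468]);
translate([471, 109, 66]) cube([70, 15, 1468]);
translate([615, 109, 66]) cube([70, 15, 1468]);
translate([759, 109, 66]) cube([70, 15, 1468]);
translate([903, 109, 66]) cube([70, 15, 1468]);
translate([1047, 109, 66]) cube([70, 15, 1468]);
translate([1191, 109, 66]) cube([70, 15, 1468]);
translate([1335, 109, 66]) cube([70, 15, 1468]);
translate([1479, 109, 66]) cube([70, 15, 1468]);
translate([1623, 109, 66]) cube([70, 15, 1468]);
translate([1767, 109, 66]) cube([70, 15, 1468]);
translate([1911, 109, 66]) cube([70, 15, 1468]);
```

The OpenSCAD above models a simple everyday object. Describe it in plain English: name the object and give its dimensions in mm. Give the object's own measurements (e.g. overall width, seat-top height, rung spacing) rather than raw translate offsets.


A fence section. Two 109×109 mm posts, 1609 mm tall, stand on the floor with a clear span of 1958 mm between their inner faces. Two horizontal rails of 109×71 mm section span the gap between the posts with their undersides at z = 289 mm and z = 1439 mm, flush with the posts' −y face. 13 pickets, each 70 mm wide, 15 mm thick and 1468 mm tall, are fixed to the +y face of the rails with their bottoms at z = 66 mm, spaced across the span with a 74 mm gap after the −x post and between neighbouring pickets, with 86 mm left before the +x post.


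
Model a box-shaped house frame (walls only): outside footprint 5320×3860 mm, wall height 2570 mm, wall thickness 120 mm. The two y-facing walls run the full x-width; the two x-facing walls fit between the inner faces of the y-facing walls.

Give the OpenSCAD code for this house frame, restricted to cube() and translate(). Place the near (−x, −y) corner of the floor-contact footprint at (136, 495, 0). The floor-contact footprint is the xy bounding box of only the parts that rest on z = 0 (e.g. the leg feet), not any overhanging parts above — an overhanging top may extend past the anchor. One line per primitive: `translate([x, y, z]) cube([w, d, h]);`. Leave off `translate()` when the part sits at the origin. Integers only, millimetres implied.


translate([136, 495, 0]) cube([5320, 120, 2570]);
translate([136, 4235, 0]) cube([5320, 120, 2570]);
translate([136, 615, 0]) cube([120, 3620, 2570]);
translate([5336, 615, 0]) cube([120, 3620, 2570]);


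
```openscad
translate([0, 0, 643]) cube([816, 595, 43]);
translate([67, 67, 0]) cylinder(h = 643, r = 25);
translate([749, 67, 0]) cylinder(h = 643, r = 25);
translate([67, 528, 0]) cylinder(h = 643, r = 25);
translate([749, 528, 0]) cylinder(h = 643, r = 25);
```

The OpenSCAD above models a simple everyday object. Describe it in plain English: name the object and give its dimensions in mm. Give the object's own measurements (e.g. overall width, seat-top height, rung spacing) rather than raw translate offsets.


A table: top 816 mm (x) × 595 mm (y), 43 mm thick, upper face at z = 686 mm, on four round legs of 50 mm diameter, each leg's bounding box inset 42 mm from the nearest pair of top edges from z = 0 to the bottom of the top.


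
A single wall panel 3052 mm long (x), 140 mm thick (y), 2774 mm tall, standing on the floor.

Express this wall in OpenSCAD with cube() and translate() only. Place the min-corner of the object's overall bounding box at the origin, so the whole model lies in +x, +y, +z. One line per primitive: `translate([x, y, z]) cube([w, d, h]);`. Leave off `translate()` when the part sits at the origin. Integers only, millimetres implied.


cube([3052, 140, 2774]);


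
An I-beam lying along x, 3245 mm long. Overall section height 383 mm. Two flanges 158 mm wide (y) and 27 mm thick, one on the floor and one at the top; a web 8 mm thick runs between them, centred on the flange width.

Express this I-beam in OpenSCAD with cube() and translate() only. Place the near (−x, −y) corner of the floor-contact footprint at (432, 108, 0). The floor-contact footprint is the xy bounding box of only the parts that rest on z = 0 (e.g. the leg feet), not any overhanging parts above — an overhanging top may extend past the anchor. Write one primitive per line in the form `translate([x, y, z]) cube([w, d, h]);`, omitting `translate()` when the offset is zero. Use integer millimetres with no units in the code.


translate([432, 108, 0]) cube([3245, 158, 27]);
translate([432, 183, 27]) cube([3245, 8, 329]);
translate([432, 108, 356]) cube([3245, 158, 27]);


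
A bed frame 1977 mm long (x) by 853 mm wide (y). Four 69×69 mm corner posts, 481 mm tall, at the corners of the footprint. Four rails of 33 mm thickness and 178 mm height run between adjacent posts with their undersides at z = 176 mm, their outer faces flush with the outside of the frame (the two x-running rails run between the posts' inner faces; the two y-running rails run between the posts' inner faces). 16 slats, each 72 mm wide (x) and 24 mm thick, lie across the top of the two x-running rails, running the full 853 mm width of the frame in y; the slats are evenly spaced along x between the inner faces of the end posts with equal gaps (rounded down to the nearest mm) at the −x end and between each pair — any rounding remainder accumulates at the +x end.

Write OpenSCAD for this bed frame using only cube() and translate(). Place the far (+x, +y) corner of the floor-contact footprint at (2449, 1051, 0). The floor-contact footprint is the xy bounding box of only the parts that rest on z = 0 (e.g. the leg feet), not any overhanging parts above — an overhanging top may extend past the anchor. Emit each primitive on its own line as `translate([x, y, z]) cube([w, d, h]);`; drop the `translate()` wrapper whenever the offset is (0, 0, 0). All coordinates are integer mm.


translate([472, 198, 0]) cube([69, 69, 481]);
translate([472, 982, 0]) cube([69, 69, 481]);
translate([2380, 198, 0]) cube([69, 69, 481]);
translate([2380, 982, 0]) cube([69, 69, 481]);
translate([541, 198, 176]) cube([1839, 33, 178]);
translate([541, 1018, 176]) cube([1839, 33, 178]);
translate([472, 267, 176]) cube([33, 715, 178]);
translate([2416, 267, 176]) cube([33, 715, 178]);
translate([581, 198, 354]) cube([72, 853, 24]);
translate([693, 198, 354]) cube([72, 853, 24]);
translate([805, 198, 354]) cube([72, 853, 24]);
translate([917, 198, 354]) cube([72, 853, 24]);
translate([1029, 198, 354]) cube([72, 853, 24]);
translate([1141, 198, 354]) cube([72, 853, 24]);
translate([1253, 198, 354]) cube([72, 853, 24]);
translate([1365, 198, 354]) cube([72, 853, 24]);
translate([1477, 198, 354]) cube([72, 853, 24]);
translate([1589, 198, 354]) cube([72, 853, 24]);
translate([1701, 198, 354]) cube([72, 853, 24]);
translate([1813, 198, 354]) cube([72, 853, 24]);
translate([1925, 198, 354]) cube([72, 853, 24]);
translate([2037, 198, 354]) cube([72, 853, 24]);
translate([2149, 198, 354]) cube([72, 853, 24]);
translate([2261, 198, 354]) cube([72, 853, 24]);


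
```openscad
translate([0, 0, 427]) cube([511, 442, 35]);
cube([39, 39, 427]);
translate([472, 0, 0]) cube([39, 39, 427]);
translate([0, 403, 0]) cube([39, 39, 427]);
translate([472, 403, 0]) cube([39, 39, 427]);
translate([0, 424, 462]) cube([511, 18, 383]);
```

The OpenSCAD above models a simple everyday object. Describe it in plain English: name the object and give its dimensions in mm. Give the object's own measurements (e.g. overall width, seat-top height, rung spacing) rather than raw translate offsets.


A chair. The seat is a 511×442×35 mm slab with its top at z = 462 mm, on four 39×39 mm corner legs (flush with the seat edges, standing on z = 0). A flat backrest 18 mm thick, 383 mm tall, spans the full seat width and rises from the seat top along its +y edge, rear face flush with the rear of the seat.


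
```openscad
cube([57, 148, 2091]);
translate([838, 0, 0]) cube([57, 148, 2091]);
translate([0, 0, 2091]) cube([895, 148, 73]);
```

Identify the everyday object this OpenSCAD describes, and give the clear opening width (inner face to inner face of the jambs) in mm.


A door frame. The clear opening width is 781 mm.

Two 2091 mm tall posts with a header on top — a door frame. The left jamb is 57 mm wide at x = 0; the right jamb starts at x = 838. The clear opening is 838 − 57 = 781 mm.


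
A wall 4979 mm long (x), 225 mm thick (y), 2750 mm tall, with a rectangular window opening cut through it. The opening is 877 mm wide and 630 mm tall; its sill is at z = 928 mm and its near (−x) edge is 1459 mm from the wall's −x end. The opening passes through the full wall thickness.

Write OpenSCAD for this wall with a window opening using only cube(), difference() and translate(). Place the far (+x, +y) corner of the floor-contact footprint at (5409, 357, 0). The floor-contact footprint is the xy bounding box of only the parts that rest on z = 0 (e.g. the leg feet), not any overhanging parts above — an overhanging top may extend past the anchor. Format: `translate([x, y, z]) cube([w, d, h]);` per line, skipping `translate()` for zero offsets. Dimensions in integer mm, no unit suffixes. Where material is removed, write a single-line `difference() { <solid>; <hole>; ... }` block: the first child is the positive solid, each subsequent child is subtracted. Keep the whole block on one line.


difference() { translate([430, 132, 0]) cube([4979, 225, 2750]); translate([1889, 132, 928]) cube([877, 225, 630]); }


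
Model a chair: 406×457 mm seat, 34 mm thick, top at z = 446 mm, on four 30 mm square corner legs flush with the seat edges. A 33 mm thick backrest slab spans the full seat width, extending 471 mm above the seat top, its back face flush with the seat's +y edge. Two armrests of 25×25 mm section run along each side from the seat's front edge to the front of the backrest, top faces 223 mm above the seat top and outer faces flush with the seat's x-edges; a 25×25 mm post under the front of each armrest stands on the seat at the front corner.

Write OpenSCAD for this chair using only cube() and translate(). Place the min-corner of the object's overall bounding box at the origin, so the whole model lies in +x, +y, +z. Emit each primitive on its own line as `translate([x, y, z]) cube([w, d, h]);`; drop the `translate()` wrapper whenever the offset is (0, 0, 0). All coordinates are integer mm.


translate([0, 0, 412]) cube([406, 457, 34]);
cube([30, 30, 412]);
translate([376, 0, 0]) cube([30, 30, 412]);
translate([0, 427, 0]) cube([30, 30, 412]);
translate([376, 427, 0]) cube([30, 30, 412]);
translate([0, 424, 446]) cube([406, 33, 471]);
translate([0, 0, 644]) cube([25, 424, 25]);
translate([381, 0, 644]) cube([25, 424, 25]);
translate([0, 0, 446]) cube([25, 25, 198]);
translate([381, 0, 446]) cube([25, 25, 198]);


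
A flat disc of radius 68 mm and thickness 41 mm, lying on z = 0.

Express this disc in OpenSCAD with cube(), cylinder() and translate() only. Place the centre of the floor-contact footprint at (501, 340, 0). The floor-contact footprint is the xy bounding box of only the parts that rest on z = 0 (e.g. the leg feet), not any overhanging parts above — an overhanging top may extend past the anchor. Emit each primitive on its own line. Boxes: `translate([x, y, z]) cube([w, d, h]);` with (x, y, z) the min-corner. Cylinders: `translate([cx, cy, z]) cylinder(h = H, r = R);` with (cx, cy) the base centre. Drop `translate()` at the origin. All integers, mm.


translate([501, 340, 0]) cylinder(h = 41, r = 68);


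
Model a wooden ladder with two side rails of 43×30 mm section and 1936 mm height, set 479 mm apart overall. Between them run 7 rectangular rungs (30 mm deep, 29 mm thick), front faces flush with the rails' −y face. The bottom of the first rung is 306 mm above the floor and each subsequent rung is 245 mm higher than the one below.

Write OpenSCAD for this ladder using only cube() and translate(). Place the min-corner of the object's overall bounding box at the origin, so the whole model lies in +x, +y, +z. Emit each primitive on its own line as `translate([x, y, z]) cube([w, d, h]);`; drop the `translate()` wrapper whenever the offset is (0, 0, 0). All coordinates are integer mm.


cube([43, 30, 1936]);
translate([436, 0, 0]) cube([43, 30, 1936]);
translate([43, 0, 306]) cube([393, 30, 29]);
translate([43, 0, 551]) cube([393, 30, 29]);
translate([43, 0, 796]) cube([393, 30, 29]);
translate([43, 0, 1041]) cube([393, 30, 29]);
translate([43, 0, 1286]) cube([393, 30, 29]);
translate([43, 0, 1531]) cube([393, 30, 29]);
translate([43, 0, 1776]) cube([393, 30, 29]);


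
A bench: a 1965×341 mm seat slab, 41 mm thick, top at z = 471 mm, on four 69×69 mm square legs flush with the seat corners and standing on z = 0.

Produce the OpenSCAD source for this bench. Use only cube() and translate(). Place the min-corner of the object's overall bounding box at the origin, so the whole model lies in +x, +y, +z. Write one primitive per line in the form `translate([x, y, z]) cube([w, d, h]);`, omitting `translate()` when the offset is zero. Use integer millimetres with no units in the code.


translate([0, 0, 430]) cube([1965, 341, 41]);
cube([69, 69, 430]);
translate([0, 272, 0]) cube([69, 69, 430]);
translate([1896, 0, 0]) cube([69, 69, 430]);
translate([1896, 272, 0]) cube([69, 69, 430]);


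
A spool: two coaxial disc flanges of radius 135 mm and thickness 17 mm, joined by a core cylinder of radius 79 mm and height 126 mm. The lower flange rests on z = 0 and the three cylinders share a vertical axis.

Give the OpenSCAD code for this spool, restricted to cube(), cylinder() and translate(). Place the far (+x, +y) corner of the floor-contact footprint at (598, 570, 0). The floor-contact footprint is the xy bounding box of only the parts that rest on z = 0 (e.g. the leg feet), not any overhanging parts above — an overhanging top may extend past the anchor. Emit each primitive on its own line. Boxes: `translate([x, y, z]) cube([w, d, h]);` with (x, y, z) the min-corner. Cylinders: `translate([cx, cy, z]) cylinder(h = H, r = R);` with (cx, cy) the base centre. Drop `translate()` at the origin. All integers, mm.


translate([463, 435, 0]) cylinder(h = 17, r = 135);
translate([463, 435, 17]) cylinder(h = 126, r = 79);
translate([463, 435, 143]) cylinder(h = 17, r = 135);


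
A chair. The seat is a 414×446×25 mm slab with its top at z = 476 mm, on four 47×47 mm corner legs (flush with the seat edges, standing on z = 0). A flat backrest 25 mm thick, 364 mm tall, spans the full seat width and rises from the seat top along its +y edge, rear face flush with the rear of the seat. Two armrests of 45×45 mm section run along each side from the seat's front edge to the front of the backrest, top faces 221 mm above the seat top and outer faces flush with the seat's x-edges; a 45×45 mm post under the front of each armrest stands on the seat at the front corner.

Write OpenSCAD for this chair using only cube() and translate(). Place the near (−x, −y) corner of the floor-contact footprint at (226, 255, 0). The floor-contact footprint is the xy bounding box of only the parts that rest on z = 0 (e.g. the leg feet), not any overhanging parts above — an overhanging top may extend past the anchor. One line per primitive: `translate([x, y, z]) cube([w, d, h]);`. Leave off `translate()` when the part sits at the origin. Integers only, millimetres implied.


translate([226, 255, 451]) cube([414, 446, 25]);
translate([226, 255, 0]) cube([47, 47, 451]);
translate([593, 255, 0]) cube([47, 47, 451]);
translate([226, 654, 0]) cube([47, 47, 451]);
translate([593, 654, 0]) cube([47, 47, 451]);
translate([226, 676, 476]) cube([414, 25, 364]);
translate([226, 255, 652]) cube([45, 421, 45]);
translate([595, 255, 652]) cube([45, 421, 45]);
translate([226, 255, 476]) cube([45, 45, 176]);
translate([595, 255, 476]) cube([45, 45, 176]);


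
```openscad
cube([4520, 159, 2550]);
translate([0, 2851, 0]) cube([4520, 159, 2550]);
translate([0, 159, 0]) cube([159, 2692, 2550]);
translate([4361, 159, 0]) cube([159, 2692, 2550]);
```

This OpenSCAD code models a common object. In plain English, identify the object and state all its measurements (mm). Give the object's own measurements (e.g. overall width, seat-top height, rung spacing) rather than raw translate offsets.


The wall frame of a small rectangular building: four walls, each 2550 mm tall and 159 mm thick, enclosing a footprint 4520 mm (x) by 3010 mm (y) outside-to-outside, with no floor or roof. The front and back walls (the −y and +y sides) span the full width; the two side walls fit between them.


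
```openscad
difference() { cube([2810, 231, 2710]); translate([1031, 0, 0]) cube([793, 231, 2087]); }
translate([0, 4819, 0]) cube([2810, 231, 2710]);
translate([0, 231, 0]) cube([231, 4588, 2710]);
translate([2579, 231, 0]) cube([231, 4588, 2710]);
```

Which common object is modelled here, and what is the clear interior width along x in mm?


A single room. The interior width is 2348 mm.

Four walls enclosing a rectangle with a door in the front wall — a room. Outside width 2810 minus two 231 mm walls gives 2348 mm.


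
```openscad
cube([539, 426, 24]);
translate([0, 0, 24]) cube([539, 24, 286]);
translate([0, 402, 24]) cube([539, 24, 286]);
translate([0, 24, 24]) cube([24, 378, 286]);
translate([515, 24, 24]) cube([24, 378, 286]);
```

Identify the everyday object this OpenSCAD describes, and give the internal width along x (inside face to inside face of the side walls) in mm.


An open box. The internal width is 491 mm.

A 539×426 base slab with four walls standing on it — an open box. The base is 539 mm wide and the walls are 24 mm thick, so the internal width is 539 − 2 × 24 = 491 mm.


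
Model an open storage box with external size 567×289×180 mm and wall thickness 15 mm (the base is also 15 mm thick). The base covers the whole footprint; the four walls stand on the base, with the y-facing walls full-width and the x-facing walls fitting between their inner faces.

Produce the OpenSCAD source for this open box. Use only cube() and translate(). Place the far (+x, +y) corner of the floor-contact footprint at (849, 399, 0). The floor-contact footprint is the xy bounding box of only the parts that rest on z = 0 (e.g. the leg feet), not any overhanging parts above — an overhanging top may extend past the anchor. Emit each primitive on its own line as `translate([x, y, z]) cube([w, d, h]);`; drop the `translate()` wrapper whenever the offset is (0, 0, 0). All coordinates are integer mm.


translate([282, 110, 0]) cube([567, 289, 15]);
translate([282, 110, 15]) cube([567, 15, 165]);
translate([282, 384, 15]) cube([567, 15, 165]);
translate([282, 125, 15]) cube([15, 259, 165]);
translate([834, 125, 15]) cube([15, 259, 165]);
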